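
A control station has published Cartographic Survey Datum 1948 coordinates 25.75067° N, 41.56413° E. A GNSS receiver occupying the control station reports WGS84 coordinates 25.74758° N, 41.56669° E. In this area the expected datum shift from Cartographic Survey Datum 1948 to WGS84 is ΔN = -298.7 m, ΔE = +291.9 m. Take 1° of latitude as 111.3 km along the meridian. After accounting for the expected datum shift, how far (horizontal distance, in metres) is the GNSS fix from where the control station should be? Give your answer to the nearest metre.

Observed coordinate differences: Δφ = -0.00309°, Δλ = +0.00256°.
Converting to metres (1° lat = 111300 m, cos φ = 0.900693): observed ΔN = -343.9 m, observed ΔE = 256.6 m.
Subtracting the expected shift leaves a residual of -343.9 − (-298.7) = -45.2 m north and 256.6 − (291.9) = -35.3 m east.
Residual distance = √((-45.2)² + (-35.3)²) = 57.3 m.

57 m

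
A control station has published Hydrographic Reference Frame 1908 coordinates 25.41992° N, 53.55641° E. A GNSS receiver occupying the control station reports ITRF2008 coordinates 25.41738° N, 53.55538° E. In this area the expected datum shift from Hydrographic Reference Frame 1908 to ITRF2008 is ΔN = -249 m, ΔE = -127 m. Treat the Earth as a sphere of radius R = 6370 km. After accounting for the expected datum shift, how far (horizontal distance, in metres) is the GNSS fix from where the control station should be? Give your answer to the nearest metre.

Observed coordinate differences: Δφ = -0.00254°, Δλ = -0.00103°.
Converting to metres (1° lat = 111177 m, cos φ = 0.903186): observed ΔN = -282.4 m, observed ΔE = -103.4 m.
Subtracting the expected shift leaves a residual of -282.4 − (-249) = -33.4 m north and -103.4 − (-127) = 23.6 m east.
Residual distance = √((-33.4)² + 23.6²) = 40.9 m.

41 m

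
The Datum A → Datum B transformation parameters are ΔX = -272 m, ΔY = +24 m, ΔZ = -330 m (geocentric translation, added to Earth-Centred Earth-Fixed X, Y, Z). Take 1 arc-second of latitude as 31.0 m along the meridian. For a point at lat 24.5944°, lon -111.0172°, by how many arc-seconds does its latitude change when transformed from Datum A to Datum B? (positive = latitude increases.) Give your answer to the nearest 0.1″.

sin φ = 0.416192, cos φ = 0.909277, sin λ = -0.933473, cos λ = -0.358648.
North component: ΔN = −sin φ cos λ·ΔX − sin φ sin λ·ΔY + cos φ·ΔZ = −(0.416192)(-0.358648)(-272) − (0.416192)(-0.933473)(24) + (0.909277)(-330) = -331.34 m.
1° of latitude spans 3600 × 31.00 = 111600 m, so Δφ = -331.34 / 111600 × 3600 = -10.688″.

Δφ = -10.7″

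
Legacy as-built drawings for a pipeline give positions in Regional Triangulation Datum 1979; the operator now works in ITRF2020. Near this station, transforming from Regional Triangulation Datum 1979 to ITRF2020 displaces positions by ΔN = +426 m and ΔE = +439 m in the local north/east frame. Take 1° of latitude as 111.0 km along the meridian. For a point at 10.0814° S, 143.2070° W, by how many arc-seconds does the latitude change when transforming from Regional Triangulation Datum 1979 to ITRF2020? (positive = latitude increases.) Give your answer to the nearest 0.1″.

1° of latitude = 111.0 km, so Δφ = 426.0 / 111000 = 0.0038378° = 13.816″.

Δφ = 13.8″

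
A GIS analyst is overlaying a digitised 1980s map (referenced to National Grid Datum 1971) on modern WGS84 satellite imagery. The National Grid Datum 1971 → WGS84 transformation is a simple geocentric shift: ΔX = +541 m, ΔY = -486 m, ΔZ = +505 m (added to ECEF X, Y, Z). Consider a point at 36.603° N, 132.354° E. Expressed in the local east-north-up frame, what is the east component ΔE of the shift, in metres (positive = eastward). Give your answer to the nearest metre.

ΔE = -72 m

At φ = 36.603°, λ = 132.354°: sin φ = 0.596267, cos φ = 0.802786, sin λ = 0.738996, cos λ = -0.673709.
ΔE = −sin λ·ΔX + cos λ·ΔY = −(0.738996)·(541) + (-0.673709)·(-486) = -72.37 m.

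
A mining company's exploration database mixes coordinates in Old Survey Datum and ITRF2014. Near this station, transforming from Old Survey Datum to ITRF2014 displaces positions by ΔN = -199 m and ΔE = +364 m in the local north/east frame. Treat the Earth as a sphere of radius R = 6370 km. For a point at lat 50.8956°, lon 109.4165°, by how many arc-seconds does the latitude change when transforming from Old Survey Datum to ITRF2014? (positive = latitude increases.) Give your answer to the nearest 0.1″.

On a sphere of radius R, 1 rad of latitude = R, so Δφ = ΔN / R = -199.0 / 6370000 = -3.1240e-05 rad = -6.444″.

Δφ = -6.4″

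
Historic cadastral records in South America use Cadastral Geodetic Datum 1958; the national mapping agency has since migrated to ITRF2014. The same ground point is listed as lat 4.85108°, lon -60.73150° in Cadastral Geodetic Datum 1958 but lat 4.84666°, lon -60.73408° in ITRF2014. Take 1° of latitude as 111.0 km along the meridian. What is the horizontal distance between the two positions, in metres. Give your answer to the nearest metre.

Δφ = 4.84666° − 4.85108° = -0.00442°; Δλ = -60.73408° − -60.73150° = -0.00258°.
ΔN = Δφ × 111000 = -490.6 m; ΔE = Δλ × 111000 × cos(4.85108°) = -0.00258 × 111000 × 0.996418 = -285.4 m.
Distance = √(ΔE² + ΔN²) = √((-285.4)² + (-490.6)²) = 567.6 m.

568 m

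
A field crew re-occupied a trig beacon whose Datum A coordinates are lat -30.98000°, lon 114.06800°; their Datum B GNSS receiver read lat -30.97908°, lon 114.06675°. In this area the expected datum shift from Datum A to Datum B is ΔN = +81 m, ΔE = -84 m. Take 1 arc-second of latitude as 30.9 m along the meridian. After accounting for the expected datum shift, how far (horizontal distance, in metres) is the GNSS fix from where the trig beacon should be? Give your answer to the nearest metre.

41 m

Observed coordinate differences: Δφ = +0.00092°, Δλ = -0.00125°.
Converting to metres (1° lat = 111240 m, cos φ = 0.857347): observed ΔN = 102.3 m, observed ΔE = -119.2 m.
Subtracting the expected shift leaves a residual of 102.3 − (81) = 21.3 m north and -119.2 − (-84) = -35.2 m east.
Residual distance = √(21.3² + (-35.2)²) = 41.2 m.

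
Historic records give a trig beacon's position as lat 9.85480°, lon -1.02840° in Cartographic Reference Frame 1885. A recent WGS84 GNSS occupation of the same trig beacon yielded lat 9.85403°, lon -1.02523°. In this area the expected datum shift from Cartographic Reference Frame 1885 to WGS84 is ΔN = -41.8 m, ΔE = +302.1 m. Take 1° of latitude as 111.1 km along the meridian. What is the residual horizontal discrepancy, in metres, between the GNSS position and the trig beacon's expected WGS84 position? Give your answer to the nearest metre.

63 m

Observed coordinate differences: Δφ = -0.00077°, Δλ = +0.00317°.
Converting to metres (1° lat = 111100 m, cos φ = 0.985245): observed ΔN = -85.5 m, observed ΔE = 347.0 m.
Subtracting the expected shift leaves a residual of -85.5 − (-41.8) = -43.7 m north and 347.0 − (302.1) = 44.9 m east.
Residual distance = √((-43.7)² + 44.9²) = 62.7 m.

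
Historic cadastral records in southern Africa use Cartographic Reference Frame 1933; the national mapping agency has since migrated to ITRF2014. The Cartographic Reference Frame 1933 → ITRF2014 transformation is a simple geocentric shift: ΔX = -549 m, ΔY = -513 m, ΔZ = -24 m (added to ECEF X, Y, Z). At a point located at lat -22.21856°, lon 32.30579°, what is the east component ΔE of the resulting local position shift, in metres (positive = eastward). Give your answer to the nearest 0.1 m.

ΔE = -140.2 m

At φ = -22.21856°, λ = 32.30579°: sin φ = -0.378141, cos φ = 0.925748, sin λ = 0.534438, cos λ = 0.845208.
ΔE = −sin λ·ΔX + cos λ·ΔY = −(0.534438)·(-549) + (0.845208)·(-513) = -140.19 m.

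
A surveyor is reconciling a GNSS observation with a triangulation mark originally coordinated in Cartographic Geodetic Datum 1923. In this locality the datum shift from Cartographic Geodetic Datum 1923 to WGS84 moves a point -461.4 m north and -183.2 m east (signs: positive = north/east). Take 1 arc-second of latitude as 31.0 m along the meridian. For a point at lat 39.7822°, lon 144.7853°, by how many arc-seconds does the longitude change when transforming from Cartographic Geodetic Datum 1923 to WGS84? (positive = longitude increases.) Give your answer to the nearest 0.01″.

Δλ = -7.69″

At latitude 39.7822°, cos φ = 0.768482.
1″ of longitude at this latitude = 31.00 × cos φ = 23.8230 m, so Δλ = -183.2 / 23.8230 = -7.690″.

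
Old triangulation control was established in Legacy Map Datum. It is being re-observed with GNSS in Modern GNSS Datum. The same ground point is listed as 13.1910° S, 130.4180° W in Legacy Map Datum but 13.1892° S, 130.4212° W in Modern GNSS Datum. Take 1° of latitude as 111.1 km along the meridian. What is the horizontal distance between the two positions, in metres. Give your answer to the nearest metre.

400 m

Δφ = -13.1892° − -13.1910° = +0.0018°; Δλ = -130.4212° − -130.4180° = -0.0032°.
ΔN = Δφ × 111100 = 200.0 m; ΔE = Δλ × 111100 × cos(-13.1910°) = -0.0032 × 111100 × 0.973615 = -346.1 m.
Distance = √(ΔE² + ΔN²) = √((-346.1)² + 200.0²) = 399.8 m.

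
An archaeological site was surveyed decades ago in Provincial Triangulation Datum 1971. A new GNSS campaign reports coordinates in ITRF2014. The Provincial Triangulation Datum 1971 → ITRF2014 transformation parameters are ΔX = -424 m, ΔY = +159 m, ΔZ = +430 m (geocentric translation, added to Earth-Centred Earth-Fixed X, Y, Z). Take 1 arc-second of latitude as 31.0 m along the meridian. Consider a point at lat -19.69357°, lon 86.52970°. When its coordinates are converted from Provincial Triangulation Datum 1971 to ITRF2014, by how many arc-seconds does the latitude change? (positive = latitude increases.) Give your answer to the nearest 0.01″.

sin φ = -0.336990, cos φ = 0.941508, sin λ = 0.998166, cos λ = 0.060531.
North component: ΔN = −sin φ cos λ·ΔX − sin φ sin λ·ΔY + cos φ·ΔZ = −(-0.336990)(0.060531)(-424) − (-0.336990)(0.998166)(159) + (0.941508)(430) = 449.68 m.
1° of latitude spans 3600 × 31.00 = 111600 m, so Δφ = 449.68 / 111600 × 3600 = 14.506″.

Δφ = 14.51″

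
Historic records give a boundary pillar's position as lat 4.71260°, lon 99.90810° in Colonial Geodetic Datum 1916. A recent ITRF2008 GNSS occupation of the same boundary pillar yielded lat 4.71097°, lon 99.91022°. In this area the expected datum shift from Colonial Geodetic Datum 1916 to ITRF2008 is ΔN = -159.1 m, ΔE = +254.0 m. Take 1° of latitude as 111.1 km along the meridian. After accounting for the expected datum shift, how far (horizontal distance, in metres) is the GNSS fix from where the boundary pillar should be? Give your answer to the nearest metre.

Observed coordinate differences: Δφ = -0.00163°, Δλ = +0.00212°.
Converting to metres (1° lat = 111100 m, cos φ = 0.996619): observed ΔN = -181.1 m, observed ΔE = 234.7 m.
Subtracting the expected shift leaves a residual of -181.1 − (-159.1) = -22.0 m north and 234.7 − (254.0) = -19.3 m east.
Residual distance = √((-22.0)² + (-19.3)²) = 29.2 m.

29 m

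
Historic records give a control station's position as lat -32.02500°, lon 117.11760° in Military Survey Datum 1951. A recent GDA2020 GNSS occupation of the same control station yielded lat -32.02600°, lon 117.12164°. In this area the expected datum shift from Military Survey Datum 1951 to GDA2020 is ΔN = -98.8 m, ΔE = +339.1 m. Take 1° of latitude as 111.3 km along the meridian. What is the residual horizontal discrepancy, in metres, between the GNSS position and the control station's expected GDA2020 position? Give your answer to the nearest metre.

44 m

Observed coordinate differences: Δφ = -0.00100°, Δλ = +0.00404°.
Converting to metres (1° lat = 111300 m, cos φ = 0.847817): observed ΔN = -111.3 m, observed ΔE = 381.2 m.
Subtracting the expected shift leaves a residual of -111.3 − (-98.8) = -12.5 m north and 381.2 − (339.1) = 42.1 m east.
Residual distance = √((-12.5)² + 42.1²) = 43.9 m.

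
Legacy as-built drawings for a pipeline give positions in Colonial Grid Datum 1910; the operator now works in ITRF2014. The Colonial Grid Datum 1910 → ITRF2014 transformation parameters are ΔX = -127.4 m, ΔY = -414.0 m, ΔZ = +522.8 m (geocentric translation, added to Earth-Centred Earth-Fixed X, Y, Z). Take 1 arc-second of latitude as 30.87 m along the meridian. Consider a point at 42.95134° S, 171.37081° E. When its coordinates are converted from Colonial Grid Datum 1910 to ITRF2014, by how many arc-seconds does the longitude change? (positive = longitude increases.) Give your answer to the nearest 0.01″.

sin φ = -0.681377, cos φ = 0.731933, sin λ = 0.150039, cos λ = -0.988680.
East component: ΔE = −sin λ·ΔX + cos λ·ΔY = −(0.150039)(-127.4) + (-0.988680)(-414.0) = 428.43 m.
1° of latitude spans 3600 × 30.87 = 111132 m; at latitude φ, 1° of longitude spans that × cos φ = 81341.1 m, so Δλ = 428.43 / 81341.1 × 3600 = 18.961″.

Δλ = 18.96″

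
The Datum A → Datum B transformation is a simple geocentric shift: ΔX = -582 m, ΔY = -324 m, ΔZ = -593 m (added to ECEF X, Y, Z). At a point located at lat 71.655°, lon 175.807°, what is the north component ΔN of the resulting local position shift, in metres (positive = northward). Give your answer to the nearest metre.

ΔN = -715 m

At φ = 71.655°, λ = 175.807°: sin φ = 0.949179, cos φ = 0.314738, sin λ = 0.073116, cos λ = -0.997323.
ΔN = −sin φ cos λ·ΔX − sin φ sin λ·ΔY + cos φ·ΔZ = −(0.949179)(-0.997323)(-582) − (0.949179)(0.073116)(-324) + (0.314738)(-593) = -715.10 m.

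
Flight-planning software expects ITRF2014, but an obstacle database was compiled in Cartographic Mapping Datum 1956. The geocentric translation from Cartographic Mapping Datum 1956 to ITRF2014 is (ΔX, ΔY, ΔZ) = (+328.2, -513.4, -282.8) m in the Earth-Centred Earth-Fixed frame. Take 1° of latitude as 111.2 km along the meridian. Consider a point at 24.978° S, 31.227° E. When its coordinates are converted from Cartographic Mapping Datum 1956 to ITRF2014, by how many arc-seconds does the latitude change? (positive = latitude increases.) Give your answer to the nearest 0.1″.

Δφ = -8.1″

sin φ = -0.422270, cos φ = 0.906470, sin λ = 0.518430, cos λ = 0.855120.
North component: ΔN = −sin φ cos λ·ΔX − sin φ sin λ·ΔY + cos φ·ΔZ = −(-0.422270)(0.855120)(328.2) − (-0.422270)(0.518430)(-513.4) + (0.906470)(-282.8) = -250.23 m.
1° of latitude spans 111200 m, so Δφ = -250.23 / 111200 × 3600 = -8.101″.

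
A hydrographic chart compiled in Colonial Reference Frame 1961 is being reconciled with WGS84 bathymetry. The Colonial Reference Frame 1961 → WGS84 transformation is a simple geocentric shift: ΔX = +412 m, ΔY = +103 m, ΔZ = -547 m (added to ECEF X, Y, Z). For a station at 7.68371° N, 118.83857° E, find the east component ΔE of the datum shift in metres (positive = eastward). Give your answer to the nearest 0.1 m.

At φ = 7.68371°, λ = 118.83857°: sin φ = 0.133704, cos φ = 0.991021, sin λ = 0.875982, cos λ = -0.482343.
ΔE = −sin λ·ΔX + cos λ·ΔY = −(0.875982)·(412) + (-0.482343)·(103) = -410.59 m.

ΔE = -410.6 m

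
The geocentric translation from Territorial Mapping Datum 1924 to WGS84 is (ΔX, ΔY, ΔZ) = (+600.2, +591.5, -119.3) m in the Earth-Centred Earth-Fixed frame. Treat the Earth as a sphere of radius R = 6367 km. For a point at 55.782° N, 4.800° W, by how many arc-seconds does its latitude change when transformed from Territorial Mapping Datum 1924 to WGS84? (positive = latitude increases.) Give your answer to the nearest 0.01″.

Δφ = -16.87″

sin φ = 0.826904, cos φ = 0.562343, sin λ = -0.083678, cos λ = 0.996493.
North component: ΔN = −sin φ cos λ·ΔX − sin φ sin λ·ΔY + cos φ·ΔZ = −(0.826904)(0.996493)(600.2) − (0.826904)(-0.083678)(591.5) + (0.562343)(-119.3) = -520.73 m.
1° of latitude spans πR/180 = 111125 m, so Δφ = -520.73 / 111125 × 3600 = -16.869″.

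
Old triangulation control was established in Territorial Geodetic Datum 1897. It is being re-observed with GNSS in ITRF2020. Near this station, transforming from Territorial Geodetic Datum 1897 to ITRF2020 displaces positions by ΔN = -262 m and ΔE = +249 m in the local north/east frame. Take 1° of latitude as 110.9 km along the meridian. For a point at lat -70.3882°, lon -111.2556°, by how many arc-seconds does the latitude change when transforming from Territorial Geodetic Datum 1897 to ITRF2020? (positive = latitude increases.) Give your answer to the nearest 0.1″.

Δφ = -8.5″

1° of latitude = 110.9 km, so Δφ = -262.0 / 110900 = -0.0023625° = -8.505″.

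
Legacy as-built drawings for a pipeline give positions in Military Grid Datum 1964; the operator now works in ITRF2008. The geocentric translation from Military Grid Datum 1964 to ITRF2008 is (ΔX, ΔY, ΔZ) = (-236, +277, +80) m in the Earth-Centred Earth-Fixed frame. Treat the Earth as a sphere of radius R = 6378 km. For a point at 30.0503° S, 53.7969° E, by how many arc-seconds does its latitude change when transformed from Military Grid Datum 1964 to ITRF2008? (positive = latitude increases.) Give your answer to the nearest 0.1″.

Δφ = 3.6″

sin φ = -0.500760, cos φ = 0.865586, sin λ = 0.806928, cos λ = 0.590649.
North component: ΔN = −sin φ cos λ·ΔX − sin φ sin λ·ΔY + cos φ·ΔZ = −(-0.500760)(0.590649)(-236) − (-0.500760)(0.806928)(277) + (0.865586)(80) = 111.37 m.
1° of latitude spans πR/180 = 111317 m, so Δφ = 111.37 / 111317 × 3600 = 3.602″.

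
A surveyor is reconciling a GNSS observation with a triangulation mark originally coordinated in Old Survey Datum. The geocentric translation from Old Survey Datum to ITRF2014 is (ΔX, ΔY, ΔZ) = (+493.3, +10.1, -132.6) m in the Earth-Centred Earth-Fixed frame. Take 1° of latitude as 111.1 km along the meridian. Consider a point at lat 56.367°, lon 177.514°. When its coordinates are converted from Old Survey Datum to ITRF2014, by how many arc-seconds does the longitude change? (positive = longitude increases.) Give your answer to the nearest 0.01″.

sin φ = 0.832602, cos φ = 0.553871, sin λ = 0.043375, cos λ = -0.999059.
East component: ΔE = −sin λ·ΔX + cos λ·ΔY = −(0.043375)(493.3) + (-0.999059)(10.1) = -31.49 m.
1° of latitude spans 111100 m; at latitude φ, 1° of longitude spans that × cos φ = 61535.1 m, so Δλ = -31.49 / 61535.1 × 3600 = -1.842″.

Δλ = -1.84″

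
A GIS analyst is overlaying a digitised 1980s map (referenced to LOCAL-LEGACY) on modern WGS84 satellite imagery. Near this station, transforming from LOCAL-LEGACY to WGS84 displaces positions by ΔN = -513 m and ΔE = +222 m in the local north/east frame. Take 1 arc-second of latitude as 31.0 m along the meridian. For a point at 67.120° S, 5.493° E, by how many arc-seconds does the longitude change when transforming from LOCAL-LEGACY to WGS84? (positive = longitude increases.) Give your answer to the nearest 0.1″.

At latitude -67.120°, cos φ = 0.388802.
1″ of longitude at this latitude = 31.00 × cos φ = 12.0529 m, so Δλ = 222.0 / 12.0529 = 18.419″.

Δλ = 18.4″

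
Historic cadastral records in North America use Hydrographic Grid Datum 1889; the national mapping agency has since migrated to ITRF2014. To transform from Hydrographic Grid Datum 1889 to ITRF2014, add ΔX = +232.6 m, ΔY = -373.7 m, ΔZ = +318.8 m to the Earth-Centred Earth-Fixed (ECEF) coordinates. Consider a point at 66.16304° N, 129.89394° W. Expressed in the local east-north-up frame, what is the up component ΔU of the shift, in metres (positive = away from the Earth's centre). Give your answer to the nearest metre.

The local up (radial) axis is (cos φ cos λ, cos φ sin λ, sin φ), giving ΔU = -60.290 + 115.872 + 291.606 = 347.19 m.

ΔU = 347 m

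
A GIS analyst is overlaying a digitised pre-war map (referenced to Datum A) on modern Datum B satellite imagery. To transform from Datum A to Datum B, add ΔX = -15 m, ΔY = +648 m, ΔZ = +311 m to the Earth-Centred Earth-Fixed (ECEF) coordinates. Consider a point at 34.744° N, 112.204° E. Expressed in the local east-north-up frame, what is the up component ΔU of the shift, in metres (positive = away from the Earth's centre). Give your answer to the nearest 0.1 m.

At φ = 34.744°, λ = 112.204°: sin φ = 0.569911, cos φ = 0.821707, sin λ = 0.925844, cos λ = -0.377905.
ΔU = cos φ cos λ·ΔX + cos φ sin λ·ΔY + sin φ·ΔZ = (0.821707)(-0.377905)(-15) + (0.821707)(0.925844)(648) + (0.569911)(311) = 674.88 m.

ΔU = 674.9 m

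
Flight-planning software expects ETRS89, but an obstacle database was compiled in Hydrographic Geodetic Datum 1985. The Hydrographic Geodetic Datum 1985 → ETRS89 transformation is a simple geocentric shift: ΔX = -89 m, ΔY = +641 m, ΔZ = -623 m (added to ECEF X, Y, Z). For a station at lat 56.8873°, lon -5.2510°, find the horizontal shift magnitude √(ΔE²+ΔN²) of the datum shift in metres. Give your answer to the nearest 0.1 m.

At φ = 56.8873°, λ = -5.2510°: sin φ = 0.837598, cos φ = 0.546288, sin λ = -0.091519, cos λ = 0.995803.
ΔE = −sin λ·ΔX + cos λ·ΔY = −(-0.091519)·(-89) + (0.995803)·(641) = 630.16 m.
ΔN = −sin φ cos λ·ΔX − sin φ sin λ·ΔY + cos φ·ΔZ = −(0.837598)(0.995803)(-89) − (0.837598)(-0.091519)(641) + (0.546288)(-623) = -216.97 m.
Horizontal magnitude = √(ΔE² + ΔN²) = √(630.16² + (-216.97)²) = 666.47 m.

666.5 m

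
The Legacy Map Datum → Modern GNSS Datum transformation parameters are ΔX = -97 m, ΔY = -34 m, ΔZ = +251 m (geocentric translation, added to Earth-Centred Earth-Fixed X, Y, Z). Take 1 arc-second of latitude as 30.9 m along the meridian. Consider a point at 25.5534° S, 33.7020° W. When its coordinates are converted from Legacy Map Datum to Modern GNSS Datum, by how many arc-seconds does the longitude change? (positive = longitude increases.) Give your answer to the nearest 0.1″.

Δλ = -2.9″

sin φ = -0.431352, cos φ = 0.902184, sin λ = -0.554873, cos λ = 0.831935.
East component: ΔE = −sin λ·ΔX + cos λ·ΔY = −(-0.554873)(-97) + (0.831935)(-34) = -82.11 m.
1° of latitude spans 3600 × 30.90 = 111240 m; at latitude φ, 1° of longitude spans that × cos φ = 100358.9 m, so Δλ = -82.11 / 100358.9 × 3600 = -2.945″.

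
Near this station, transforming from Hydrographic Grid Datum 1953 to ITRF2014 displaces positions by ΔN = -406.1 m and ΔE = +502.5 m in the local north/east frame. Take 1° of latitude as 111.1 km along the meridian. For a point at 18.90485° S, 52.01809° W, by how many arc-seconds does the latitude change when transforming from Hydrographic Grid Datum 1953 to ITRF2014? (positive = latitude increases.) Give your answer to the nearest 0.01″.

Δφ = -13.16″

1° of latitude = 111.1 km, so Δφ = -406.1 / 111100 = -0.0036553° = -13.159″.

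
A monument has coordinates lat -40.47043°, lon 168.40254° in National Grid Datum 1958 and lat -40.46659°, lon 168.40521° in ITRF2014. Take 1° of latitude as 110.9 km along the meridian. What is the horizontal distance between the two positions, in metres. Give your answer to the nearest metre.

Δφ = -40.46659° − -40.47043° = +0.00384°; Δλ = 168.40521° − 168.40254° = +0.00267°.
ΔN = Δφ × 110900 = 425.9 m; ΔE = Δλ × 110900 × cos(-40.47043°) = +0.00267 × 110900 × 0.760741 = 225.3 m.
Distance = √(ΔE² + ΔN²) = √(225.3² + 425.9²) = 481.8 m.

482 m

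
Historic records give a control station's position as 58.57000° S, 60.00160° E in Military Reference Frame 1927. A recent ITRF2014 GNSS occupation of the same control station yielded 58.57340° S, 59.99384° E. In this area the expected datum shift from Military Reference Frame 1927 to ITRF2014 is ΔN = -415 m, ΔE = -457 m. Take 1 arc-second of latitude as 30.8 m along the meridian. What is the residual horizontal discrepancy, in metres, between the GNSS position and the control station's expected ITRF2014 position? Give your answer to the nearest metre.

Observed coordinate differences: Δφ = -0.00340°, Δλ = -0.00776°.
Converting to metres (1° lat = 110880 m, cos φ = 0.521456): observed ΔN = -377.0 m, observed ΔE = -448.7 m.
Subtracting the expected shift leaves a residual of -377.0 − (-415) = 38.0 m north and -448.7 − (-457) = 8.3 m east.
Residual distance = √(38.0² + 8.3²) = 38.9 m.

39 m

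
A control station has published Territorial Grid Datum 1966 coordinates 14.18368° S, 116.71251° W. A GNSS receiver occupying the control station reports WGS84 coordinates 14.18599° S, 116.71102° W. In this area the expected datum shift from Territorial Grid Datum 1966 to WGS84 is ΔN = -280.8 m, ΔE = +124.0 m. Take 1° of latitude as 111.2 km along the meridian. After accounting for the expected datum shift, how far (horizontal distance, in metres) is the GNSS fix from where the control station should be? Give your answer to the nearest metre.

44 m

Observed coordinate differences: Δφ = -0.00231°, Δλ = +0.00149°.
Converting to metres (1° lat = 111200 m, cos φ = 0.969515): observed ΔN = -256.9 m, observed ΔE = 160.6 m.
Subtracting the expected shift leaves a residual of -256.9 − (-280.8) = 23.9 m north and 160.6 − (124.0) = 36.6 m east.
Residual distance = √(23.9² + 36.6²) = 43.8 m.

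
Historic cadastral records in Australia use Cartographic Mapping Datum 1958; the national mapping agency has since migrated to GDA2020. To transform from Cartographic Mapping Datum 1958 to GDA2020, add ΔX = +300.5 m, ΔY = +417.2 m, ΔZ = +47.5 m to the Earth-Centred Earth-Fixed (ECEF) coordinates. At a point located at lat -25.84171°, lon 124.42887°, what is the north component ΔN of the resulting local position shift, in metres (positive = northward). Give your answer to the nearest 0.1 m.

The local north axis is (−sin φ cos λ, −sin φ sin λ, cos φ), giving ΔN = -74.056 + 149.997 + 42.750 = 118.69 m.

ΔN = 118.7 m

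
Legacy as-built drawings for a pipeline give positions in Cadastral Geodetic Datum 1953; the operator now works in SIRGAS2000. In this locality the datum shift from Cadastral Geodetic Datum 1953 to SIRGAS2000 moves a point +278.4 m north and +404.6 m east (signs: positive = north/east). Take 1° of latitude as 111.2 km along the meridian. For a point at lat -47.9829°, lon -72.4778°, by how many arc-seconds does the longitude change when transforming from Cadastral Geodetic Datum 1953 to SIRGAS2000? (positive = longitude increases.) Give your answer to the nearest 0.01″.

Δλ = 19.57″

At latitude -47.9829°, cos φ = 0.669352.
1° of longitude at this latitude = 111.2 × cos φ = 74.43 km, so Δλ = 404.6 / 74432.0 = 0.0054358° = 19.569″.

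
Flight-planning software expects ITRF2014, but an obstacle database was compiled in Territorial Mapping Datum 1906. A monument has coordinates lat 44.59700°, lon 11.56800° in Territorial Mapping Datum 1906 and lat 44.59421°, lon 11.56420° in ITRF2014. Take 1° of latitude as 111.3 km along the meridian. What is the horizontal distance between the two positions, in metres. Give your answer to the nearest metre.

Δφ = 44.59421° − 44.59700° = -0.00279°; Δλ = 11.56420° − 11.56800° = -0.00380°.
ΔN = Δφ × 111300 = -310.5 m; ΔE = Δλ × 111300 × cos(44.59700°) = -0.00380 × 111300 × 0.712063 = -301.2 m.
Distance = √(ΔE² + ΔN²) = √((-301.2)² + (-310.5)²) = 432.6 m.

433 m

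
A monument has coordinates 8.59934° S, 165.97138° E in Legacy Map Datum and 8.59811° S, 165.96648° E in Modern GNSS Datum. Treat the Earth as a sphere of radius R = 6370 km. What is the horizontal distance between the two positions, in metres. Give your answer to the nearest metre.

Δφ = -8.59811° − -8.59934° = +0.00123°; Δλ = 165.96648° − 165.97138° = -0.00490°.
1° along a meridian = πR/180 = 111177 m.
ΔN = Δφ × 111177 = 136.7 m; ΔE = Δλ × 111177 × cos(-8.59934°) = -0.00490 × 111177 × 0.988758 = -538.6 m.
Distance = √(ΔE² + ΔN²) = √((-538.6)² + 136.7²) = 555.7 m.

556 m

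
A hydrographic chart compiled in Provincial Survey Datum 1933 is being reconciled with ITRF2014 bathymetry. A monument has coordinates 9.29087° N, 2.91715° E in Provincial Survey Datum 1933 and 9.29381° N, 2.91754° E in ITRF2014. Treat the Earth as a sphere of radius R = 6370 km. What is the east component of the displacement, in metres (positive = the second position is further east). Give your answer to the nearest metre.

Δφ = 9.29381° − 9.29087° = +0.00294°; Δλ = 2.91754° − 2.91715° = +0.00039°.
1° along a meridian = πR/180 = 111177 m.
ΔN = Δφ × 111177 = 326.9 m; ΔE = Δλ × 111177 × cos(9.29087°) = +0.00039 × 111177 × 0.986881 = 42.8 m.

ΔE = 43 m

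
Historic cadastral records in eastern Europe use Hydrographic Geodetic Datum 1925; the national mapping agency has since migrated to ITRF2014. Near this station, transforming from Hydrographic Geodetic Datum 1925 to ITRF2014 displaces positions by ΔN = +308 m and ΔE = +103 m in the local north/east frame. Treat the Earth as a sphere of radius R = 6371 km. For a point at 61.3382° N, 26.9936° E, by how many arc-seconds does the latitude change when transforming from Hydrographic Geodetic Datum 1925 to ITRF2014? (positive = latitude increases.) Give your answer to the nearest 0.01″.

On a sphere of radius R, 1 rad of latitude = R, so Δφ = ΔN / R = 308.0 / 6371000 = 4.8344e-05 rad = 9.972″.

Δφ = 9.97″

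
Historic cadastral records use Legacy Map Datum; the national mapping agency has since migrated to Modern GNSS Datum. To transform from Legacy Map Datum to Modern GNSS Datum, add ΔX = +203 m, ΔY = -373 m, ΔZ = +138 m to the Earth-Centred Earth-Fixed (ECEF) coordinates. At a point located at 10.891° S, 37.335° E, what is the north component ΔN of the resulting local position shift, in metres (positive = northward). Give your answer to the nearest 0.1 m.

ΔN = 123.3 m

The local north axis is (−sin φ cos λ, −sin φ sin λ, cos φ), giving ΔN = 30.496 − 42.741 + 135.514 = 123.27 m.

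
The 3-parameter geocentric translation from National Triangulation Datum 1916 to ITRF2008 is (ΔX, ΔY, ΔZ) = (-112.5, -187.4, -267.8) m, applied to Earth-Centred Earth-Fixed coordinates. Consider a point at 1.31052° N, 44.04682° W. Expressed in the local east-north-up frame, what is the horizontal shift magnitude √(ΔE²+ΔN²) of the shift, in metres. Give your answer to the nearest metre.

343 m

At φ = 1.31052°, λ = -44.04682°: sin φ = 0.022871, cos φ = 0.999738, sin λ = -0.695246, cos λ = 0.718772.
ΔE = −sin λ·ΔX + cos λ·ΔY = −(-0.695246)·(-112.5) + (0.718772)·(-187.4) = -212.91 m.
ΔN = −sin φ cos λ·ΔX − sin φ sin λ·ΔY + cos φ·ΔZ = −(0.022871)(0.718772)(-112.5) − (0.022871)(-0.695246)(-187.4) + (0.999738)(-267.8) = -268.86 m.
Horizontal magnitude = √(ΔE² + ΔN²) = √((-212.91)² + (-268.86)²) = 342.95 m.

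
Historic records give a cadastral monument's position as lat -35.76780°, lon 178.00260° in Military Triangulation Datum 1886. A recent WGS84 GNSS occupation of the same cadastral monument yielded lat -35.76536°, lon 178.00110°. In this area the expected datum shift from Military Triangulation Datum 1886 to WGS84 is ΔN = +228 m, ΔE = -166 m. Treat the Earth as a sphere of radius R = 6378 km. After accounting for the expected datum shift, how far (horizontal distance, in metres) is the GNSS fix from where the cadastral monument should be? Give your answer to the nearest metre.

Observed coordinate differences: Δφ = +0.00244°, Δλ = -0.00150°.
Converting to metres (1° lat = 111317 m, cos φ = 0.811392): observed ΔN = 271.6 m, observed ΔE = -135.5 m.
Subtracting the expected shift leaves a residual of 271.6 − (228) = 43.6 m north and -135.5 − (-166) = 30.5 m east.
Residual distance = √(43.6² + 30.5²) = 53.2 m.

53 m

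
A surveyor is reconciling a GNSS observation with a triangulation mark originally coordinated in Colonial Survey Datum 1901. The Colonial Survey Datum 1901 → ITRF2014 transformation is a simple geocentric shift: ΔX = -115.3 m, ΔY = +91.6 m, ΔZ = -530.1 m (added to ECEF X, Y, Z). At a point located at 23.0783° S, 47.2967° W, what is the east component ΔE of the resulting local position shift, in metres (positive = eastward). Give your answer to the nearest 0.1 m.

At φ = -23.0783°, λ = -47.2967°: sin φ = -0.391989, cos φ = 0.919970, sin λ = -0.734876, cos λ = 0.678202.
ΔE = −sin λ·ΔX + cos λ·ΔY = −(-0.734876)·(-115.3) + (0.678202)·(91.6) = -22.61 m.

ΔE = -22.6 m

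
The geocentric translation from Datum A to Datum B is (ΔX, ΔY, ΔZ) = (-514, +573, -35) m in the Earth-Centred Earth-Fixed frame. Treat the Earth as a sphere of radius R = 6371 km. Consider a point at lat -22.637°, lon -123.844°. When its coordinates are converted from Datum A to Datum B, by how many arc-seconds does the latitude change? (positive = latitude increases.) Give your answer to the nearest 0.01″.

Δφ = -3.41″

sin φ = -0.384891, cos φ = 0.922962, sin λ = -0.830557, cos λ = -0.556934.
North component: ΔN = −sin φ cos λ·ΔX − sin φ sin λ·ΔY + cos φ·ΔZ = −(-0.384891)(-0.556934)(-514) − (-0.384891)(-0.830557)(573) + (0.922962)(-35) = -105.30 m.
1° of latitude spans πR/180 = 111195 m, so Δφ = -105.30 / 111195 × 3600 = -3.409″.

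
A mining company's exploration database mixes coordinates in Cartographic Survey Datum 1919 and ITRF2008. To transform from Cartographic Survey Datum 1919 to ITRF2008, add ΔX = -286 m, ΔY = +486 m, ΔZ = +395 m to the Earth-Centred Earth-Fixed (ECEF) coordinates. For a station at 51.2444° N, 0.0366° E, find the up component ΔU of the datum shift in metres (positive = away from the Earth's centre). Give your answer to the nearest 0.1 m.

ΔU = 129.2 m

The local up (radial) axis is (cos φ cos λ, cos φ sin λ, sin φ), giving ΔU = -179.036 + 0.194 + 308.030 = 129.19 m.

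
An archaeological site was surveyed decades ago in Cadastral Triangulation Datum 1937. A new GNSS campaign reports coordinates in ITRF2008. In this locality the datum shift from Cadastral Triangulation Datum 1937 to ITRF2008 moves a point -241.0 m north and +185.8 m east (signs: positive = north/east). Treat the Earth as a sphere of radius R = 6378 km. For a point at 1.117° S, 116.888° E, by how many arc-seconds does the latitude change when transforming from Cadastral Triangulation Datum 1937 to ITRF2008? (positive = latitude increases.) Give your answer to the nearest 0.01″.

On a sphere of radius R, 1 rad of latitude = R, so Δφ = ΔN / R = -241.0 / 6378000 = -3.7786e-05 rad = -7.794″.

Δφ = -7.79″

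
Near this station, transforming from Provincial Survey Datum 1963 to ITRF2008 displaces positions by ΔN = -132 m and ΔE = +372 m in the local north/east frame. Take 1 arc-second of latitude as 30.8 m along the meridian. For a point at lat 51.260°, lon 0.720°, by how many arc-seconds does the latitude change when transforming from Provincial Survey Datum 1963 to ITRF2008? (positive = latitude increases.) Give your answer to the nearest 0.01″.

1″ of latitude = 30.80 m, so Δφ = -132.0 / 30.80 = -4.286″.

Δφ = -4.29″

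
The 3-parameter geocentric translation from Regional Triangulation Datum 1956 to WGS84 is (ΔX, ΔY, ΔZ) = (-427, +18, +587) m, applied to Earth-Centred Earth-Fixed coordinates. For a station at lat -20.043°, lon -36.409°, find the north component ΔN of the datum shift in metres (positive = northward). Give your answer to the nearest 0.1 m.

ΔN = 430.0 m

The local north axis is (−sin φ cos λ, −sin φ sin λ, cos φ), giving ΔN = -117.777 − 3.662 + 551.449 = 430.01 m.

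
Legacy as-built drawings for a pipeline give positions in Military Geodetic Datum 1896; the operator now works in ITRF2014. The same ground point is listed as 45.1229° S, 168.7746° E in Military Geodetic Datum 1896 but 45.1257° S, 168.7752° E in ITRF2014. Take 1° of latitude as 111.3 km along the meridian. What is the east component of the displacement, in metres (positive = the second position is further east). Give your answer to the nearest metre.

ΔE = 47 m

Δφ = -45.1257° − -45.1229° = -0.0028°; Δλ = 168.7752° − 168.7746° = +0.0006°.
ΔN = Δφ × 111300 = -311.6 m; ΔE = Δλ × 111300 × cos(-45.1229°) = +0.0006 × 111300 × 0.705588 = 47.1 m.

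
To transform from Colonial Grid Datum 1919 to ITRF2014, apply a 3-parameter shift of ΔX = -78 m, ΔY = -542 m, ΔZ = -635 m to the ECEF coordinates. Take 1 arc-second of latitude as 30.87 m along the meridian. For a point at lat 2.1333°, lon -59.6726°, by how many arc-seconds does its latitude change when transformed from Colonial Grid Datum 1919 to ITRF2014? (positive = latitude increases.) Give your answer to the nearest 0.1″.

sin φ = 0.037225, cos φ = 0.999307, sin λ = -0.863154, cos λ = 0.504940.
North component: ΔN = −sin φ cos λ·ΔX − sin φ sin λ·ΔY + cos φ·ΔZ = −(0.037225)(0.504940)(-78) − (0.037225)(-0.863154)(-542) + (0.999307)(-635) = -650.51 m.
1° of latitude spans 3600 × 30.87 = 111132 m, so Δφ = -650.51 / 111132 × 3600 = -21.073″.

Δφ = -21.1″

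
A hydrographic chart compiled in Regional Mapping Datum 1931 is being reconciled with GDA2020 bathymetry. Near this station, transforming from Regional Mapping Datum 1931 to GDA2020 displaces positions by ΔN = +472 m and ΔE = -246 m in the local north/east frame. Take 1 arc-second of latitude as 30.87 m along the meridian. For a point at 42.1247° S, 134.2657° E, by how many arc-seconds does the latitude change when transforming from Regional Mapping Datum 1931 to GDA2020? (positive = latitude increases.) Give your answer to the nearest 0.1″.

Δφ = 15.3″

1″ of latitude = 30.87 m, so Δφ = 472.0 / 30.87 = 15.290″.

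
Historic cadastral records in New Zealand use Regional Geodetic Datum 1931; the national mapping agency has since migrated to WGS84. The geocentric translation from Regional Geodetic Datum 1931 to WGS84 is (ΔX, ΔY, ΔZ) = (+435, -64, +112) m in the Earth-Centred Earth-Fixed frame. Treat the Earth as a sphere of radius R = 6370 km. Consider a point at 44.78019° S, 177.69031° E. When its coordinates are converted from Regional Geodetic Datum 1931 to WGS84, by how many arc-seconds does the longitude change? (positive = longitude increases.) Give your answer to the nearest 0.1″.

sin φ = -0.704389, cos φ = 0.709814, sin λ = 0.040301, cos λ = -0.999188.
East component: ΔE = −sin λ·ΔX + cos λ·ΔY = −(0.040301)(435) + (-0.999188)(-64) = 46.42 m.
1° of latitude spans πR/180 = 111177 m; at latitude φ, 1° of longitude spans that × cos φ = 78915.4 m, so Δλ = 46.42 / 78915.4 × 3600 = 2.117″.

Δλ = 2.1″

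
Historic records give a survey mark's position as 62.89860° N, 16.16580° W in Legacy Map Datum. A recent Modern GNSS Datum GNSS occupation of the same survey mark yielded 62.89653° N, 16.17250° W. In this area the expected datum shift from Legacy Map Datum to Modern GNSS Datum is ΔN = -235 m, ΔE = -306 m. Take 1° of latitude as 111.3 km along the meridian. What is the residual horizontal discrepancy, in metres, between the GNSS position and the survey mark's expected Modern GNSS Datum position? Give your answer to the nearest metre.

Observed coordinate differences: Δφ = -0.00207°, Δλ = -0.00670°.
Converting to metres (1° lat = 111300 m, cos φ = 0.455567): observed ΔN = -230.4 m, observed ΔE = -339.7 m.
Subtracting the expected shift leaves a residual of -230.4 − (-235) = 4.6 m north and -339.7 − (-306) = -33.7 m east.
Residual distance = √(4.6² + (-33.7)²) = 34.0 m.

34 m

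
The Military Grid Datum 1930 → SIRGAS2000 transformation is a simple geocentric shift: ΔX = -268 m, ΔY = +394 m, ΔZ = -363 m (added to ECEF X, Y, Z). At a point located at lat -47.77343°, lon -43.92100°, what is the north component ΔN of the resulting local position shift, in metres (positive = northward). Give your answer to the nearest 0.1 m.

ΔN = -589.3 m

The local north axis is (−sin φ cos λ, −sin φ sin λ, cos φ), giving ΔN = -142.944 − 202.380 − 243.959 = -589.28 m.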